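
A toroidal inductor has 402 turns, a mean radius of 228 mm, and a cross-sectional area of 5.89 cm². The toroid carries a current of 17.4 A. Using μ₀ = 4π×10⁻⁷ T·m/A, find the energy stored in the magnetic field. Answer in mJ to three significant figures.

L = μ₀N²A/(2πR) = (4π×10⁻⁷)(402)²(5.890×10^-4)/(2π×0.228) = 8.350×10^-5 H.
U = ½LI² = ½(8.350×10^-5)(17.4)² = 1.264×10^-2 J.

U ≈ 12.6 mJ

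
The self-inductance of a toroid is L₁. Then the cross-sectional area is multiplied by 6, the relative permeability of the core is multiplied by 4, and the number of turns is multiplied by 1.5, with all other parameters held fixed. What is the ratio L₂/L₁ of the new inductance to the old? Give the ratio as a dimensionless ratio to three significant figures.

For a toroid, L ∝ μᵣN²A/R.
L₂/L₁ = (6) × (4) × (1.5)^2 = 54.0.

L₂/L₁ = 54.0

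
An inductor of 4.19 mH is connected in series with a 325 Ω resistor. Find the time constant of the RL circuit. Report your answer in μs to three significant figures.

τ ≈ 12.9 μs

τ = L/R = (4.190×10^-3 H)/(325 Ω) = 1.289×10^-5 s.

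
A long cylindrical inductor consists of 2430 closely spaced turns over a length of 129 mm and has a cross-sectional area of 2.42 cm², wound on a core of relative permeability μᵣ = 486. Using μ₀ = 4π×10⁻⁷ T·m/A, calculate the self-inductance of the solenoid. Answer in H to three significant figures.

A = 2.42 cm² = 2.420×10^-4 m².
For a long solenoid, L = μ₀μᵣN²A/ℓ.
L = (4π×10⁻⁷)(486)(2430)²(2.420×10^-4)/(0.129 m) = 6.765 H.

L ≈ 6.77 H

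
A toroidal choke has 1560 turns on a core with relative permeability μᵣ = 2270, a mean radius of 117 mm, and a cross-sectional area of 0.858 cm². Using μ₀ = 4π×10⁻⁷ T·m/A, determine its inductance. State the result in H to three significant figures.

L ≈ 0.810 H

For a thin toroid, L = μ₀μᵣN²A/(2πR).
L = (4π×10⁻⁷)(2270)(1560)²(8.580×10^-5) / (2π×0.117 m) = 0.8102 H.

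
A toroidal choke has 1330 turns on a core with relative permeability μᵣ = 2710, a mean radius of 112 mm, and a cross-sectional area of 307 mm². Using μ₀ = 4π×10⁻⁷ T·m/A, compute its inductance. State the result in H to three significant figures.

For a thin toroid, L = μ₀μᵣN²A/(2πR).
L = (4π×10⁻⁷)(2710)(1330)²(3.070×10^-4) / (2π×0.112 m) = 2.628 H.

L ≈ 2.63 H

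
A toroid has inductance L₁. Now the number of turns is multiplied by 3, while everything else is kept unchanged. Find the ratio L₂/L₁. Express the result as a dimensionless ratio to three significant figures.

For a toroid, L ∝ μᵣN²A/R.
L₂/L₁ = (3)^2 = 9.00.

L₂/L₁ = 9.00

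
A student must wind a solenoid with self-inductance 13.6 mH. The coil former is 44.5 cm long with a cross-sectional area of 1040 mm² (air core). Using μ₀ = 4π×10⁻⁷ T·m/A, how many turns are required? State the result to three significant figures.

N ≈ 2150 turns

A = 1040 mm² = 1.040×10^-3 m².
From L = μ₀N²A/ℓ, N = √(Lℓ / (μ₀A)).
N = √[(1.360×10^-2)(0.445) / ((4π×10⁻⁷)×1.040×10^-3)] = √(4.631×10^6) ≈ 2151.9.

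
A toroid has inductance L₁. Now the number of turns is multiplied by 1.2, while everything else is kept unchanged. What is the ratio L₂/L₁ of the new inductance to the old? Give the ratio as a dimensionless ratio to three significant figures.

L₂/L₁ = 1.44

For a toroid, L ∝ μᵣN²A/R.
L₂/L₁ = (1.2)^2 = 1.44.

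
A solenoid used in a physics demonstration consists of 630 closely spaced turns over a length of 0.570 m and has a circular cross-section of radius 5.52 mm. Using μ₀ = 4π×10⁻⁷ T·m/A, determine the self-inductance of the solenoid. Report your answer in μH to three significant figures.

A = πr² = π(5.520×10^-3 m)² = 9.573×10^-5 m².
For a long solenoid, L = μ₀N²A/ℓ.
L = (4π×10⁻⁷)(630)²(9.573×10^-5)/(0.57 m) = 8.376×10^-5 H.

L ≈ 83.8 μH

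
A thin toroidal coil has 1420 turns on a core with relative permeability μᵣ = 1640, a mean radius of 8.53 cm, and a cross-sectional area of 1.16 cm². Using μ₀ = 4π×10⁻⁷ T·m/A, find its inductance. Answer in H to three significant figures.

L ≈ 0.899 H

For a thin toroid, L = μ₀μᵣN²A/(2πR).
L = (4π×10⁻⁷)(1640)(1420)²(1.160×10^-4) / (2π×8.530×10^-2 m) = 0.8994 H.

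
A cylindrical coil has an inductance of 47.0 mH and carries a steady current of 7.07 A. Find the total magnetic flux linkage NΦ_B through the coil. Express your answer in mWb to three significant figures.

From L = NΦ_B/I, the flux linkage is NΦ_B = LI.
NΦ_B = (4.700×10^-2 H)(7.07 A) = 0.3323 Wb.

NΦ_B ≈ 332 mWb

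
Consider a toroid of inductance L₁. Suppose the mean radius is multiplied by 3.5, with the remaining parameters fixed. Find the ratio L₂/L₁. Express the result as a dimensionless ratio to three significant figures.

L₂/L₁ = 0.286

For a toroid, L ∝ μᵣN²A/R.
L₂/L₁ = (3.5)^-1 = 0.286.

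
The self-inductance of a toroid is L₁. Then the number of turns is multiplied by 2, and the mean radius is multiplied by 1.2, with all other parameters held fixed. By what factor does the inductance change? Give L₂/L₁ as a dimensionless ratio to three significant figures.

For a toroid, L ∝ μᵣN²A/R.
L₂/L₁ = (2)^2 × (1.2)^-1 = 3.33.

L₂/L₁ = 3.33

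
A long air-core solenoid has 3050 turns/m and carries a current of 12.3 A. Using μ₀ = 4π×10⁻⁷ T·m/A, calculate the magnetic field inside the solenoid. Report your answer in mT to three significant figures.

B ≈ 47.1 mT

Inside a long solenoid, B = μ₀nI.
B = (4π×10⁻⁷)(3.050×10^3 m⁻¹)(12.3 A) = 4.714×10^-2 T.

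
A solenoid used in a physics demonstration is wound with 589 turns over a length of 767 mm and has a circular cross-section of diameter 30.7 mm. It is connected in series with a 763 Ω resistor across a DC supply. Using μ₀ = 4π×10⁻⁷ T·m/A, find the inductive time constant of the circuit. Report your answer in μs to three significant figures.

A = π(d/2)² = π(1.535×10^-2 m)² = 7.402×10^-4 m².
L = μ₀N²A/ℓ = (4π×10⁻⁷)(589)²(7.402×10^-4)/(0.767) = 4.207×10^-4 H.
τ = L/R = (4.207×10^-4)/(763) = 5.514×10^-7 s.

τ ≈ 0.551 μs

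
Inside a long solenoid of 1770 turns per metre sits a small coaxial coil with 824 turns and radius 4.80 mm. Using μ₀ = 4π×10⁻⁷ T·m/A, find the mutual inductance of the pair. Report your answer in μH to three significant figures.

The outer solenoid produces a uniform field B₁ = μ₀n₁I₁ across the inner coil,
so the flux linkage is N₂Φ = N₂B₁A₂ = μ₀n₁N₂A₂·I₁, giving M = μ₀n₁N₂A₂.
A₂ = πr² = π(4.800×10^-3 m)² = 7.238×10^-5 m².
M = (4π×10⁻⁷)(1770)(824)(7.238×10^-5) = 1.327×10^-4 H.

M ≈ 133 μH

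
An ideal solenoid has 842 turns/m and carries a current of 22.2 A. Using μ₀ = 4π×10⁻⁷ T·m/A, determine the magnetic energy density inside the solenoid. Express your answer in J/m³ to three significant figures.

u ≈ 220 J/m³

B = μ₀nI = (4π×10⁻⁷)(842)(22.2) = 2.349×10^-2 T.
u = B²/(2μ₀) = (2.349×10^-2)²/(2×4π×10⁻⁷) = 219.5 J/m³.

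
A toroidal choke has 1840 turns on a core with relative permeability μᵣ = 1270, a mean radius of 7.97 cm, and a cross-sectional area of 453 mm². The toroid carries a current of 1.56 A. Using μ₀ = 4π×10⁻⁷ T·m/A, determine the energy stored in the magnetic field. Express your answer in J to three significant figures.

L = μ₀μᵣN²A/(2πR) = (4π×10⁻⁷)(1270)(1840)²(4.530×10^-4)/(2π×7.970×10^-2) = 4.888 H.
U = ½LI² = ½(4.888)(1.56)² = 5.947 J.

U ≈ 5.95 J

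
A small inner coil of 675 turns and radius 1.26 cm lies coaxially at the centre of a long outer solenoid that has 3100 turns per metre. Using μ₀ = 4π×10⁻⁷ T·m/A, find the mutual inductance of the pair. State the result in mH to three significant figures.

The outer solenoid produces a uniform field B₁ = μ₀n₁I₁ across the inner coil,
so the flux linkage is N₂Φ = N₂B₁A₂ = μ₀n₁N₂A₂·I₁, giving M = μ₀n₁N₂A₂.
A₂ = πr² = π(1.260×10^-2 m)² = 4.988×10^-4 m².
M = (4π×10⁻⁷)(3100)(675)(4.988×10^-4) = 1.311×10^-3 H.

M ≈ 1.31 mH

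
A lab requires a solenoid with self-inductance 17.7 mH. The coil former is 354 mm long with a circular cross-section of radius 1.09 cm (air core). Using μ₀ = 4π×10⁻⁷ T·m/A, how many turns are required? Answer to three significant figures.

N ≈ 3650 turns

A = πr² = π(1.090×10^-2 m)² = 3.733×10^-4 m².
From L = μ₀N²A/ℓ, N = √(Lℓ / (μ₀A)).
N = √[(1.770×10^-2)(0.354) / ((4π×10⁻⁷)×3.733×10^-4)] = √(1.336×10^7) ≈ 3654.95.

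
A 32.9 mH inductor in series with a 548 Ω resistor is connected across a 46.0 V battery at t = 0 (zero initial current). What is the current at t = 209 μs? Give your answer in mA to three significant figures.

τ = L/R = 3.290×10^-2/548 = 6.004×10^-5 s; final current I_∞ = ε/R = 46.0/548 = 8.394×10^-2 A.
I(t) = I_∞(1 − e^(−t/τ)) with t/τ = 3.481.
I = (8.394×10^-2)(1 − e^(−3.481)) = 8.136×10^-2 A.

I ≈ 81.4 mA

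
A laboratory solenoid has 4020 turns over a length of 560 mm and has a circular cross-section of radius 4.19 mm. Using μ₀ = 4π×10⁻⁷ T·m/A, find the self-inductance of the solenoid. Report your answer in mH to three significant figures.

A = πr² = π(4.190×10^-3 m)² = 5.515×10^-5 m².
For a long solenoid, L = μ₀N²A/ℓ.
L = (4π×10⁻⁷)(4020)²(5.515×10^-5)/(0.56 m) = 2.000×10^-3 H.

L ≈ 2.00 mH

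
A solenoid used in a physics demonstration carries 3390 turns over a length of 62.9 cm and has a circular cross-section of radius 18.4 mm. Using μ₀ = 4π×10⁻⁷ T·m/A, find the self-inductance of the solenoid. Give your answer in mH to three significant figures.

A = πr² = π(1.840×10^-2 m)² = 1.064×10^-3 m².
For a long solenoid, L = μ₀N²A/ℓ.
L = (4π×10⁻⁷)(3390)²(1.064×10^-3)/(0.629 m) = 2.442×10^-2 H.

L ≈ 24.4 mH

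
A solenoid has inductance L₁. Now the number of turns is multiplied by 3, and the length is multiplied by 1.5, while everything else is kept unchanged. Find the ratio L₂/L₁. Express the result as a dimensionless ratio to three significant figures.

L₂/L₁ = 6.00

For a solenoid, L ∝ μᵣN²A/ℓ.
L₂/L₁ = (3)^2 × (1.5)^-1 = 6.00.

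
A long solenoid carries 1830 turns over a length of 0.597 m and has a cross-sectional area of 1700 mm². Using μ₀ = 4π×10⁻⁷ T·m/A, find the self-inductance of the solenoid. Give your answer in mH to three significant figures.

L ≈ 12.0 mH

A = 1700 mm² = 1.700×10^-3 m².
For a long solenoid, L = μ₀N²A/ℓ.
L = (4π×10⁻⁷)(1830)²(1.700×10^-3)/(0.597 m) = 1.198×10^-2 H.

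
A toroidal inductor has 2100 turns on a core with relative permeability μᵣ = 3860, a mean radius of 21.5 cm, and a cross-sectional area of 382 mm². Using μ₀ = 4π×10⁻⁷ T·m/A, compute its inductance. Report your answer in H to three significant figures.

For a thin toroid, L = μ₀μᵣN²A/(2πR).
L = (4π×10⁻⁷)(3860)(2100)²(3.820×10^-4) / (2π×0.215 m) = 6.049 H.

L ≈ 6.05 H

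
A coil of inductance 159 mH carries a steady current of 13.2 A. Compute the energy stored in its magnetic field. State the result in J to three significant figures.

U ≈ 13.9 J

Stored magnetic energy: U = ½LI².
U = ½(0.159 H)(13.2 A)² = 13.85 J.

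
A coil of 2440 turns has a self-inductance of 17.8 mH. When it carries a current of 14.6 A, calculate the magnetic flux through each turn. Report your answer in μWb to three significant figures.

Φ_B ≈ 107 μWb

From L = NΦ_B/I, the flux per turn is Φ_B = LI/N.
Φ_B = (1.780×10^-2 H)(14.6 A)/2440 = 1.065×10^-4 Wb.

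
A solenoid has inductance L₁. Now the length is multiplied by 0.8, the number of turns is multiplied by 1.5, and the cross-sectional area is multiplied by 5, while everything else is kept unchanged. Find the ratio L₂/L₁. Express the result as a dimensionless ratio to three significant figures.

L₂/L₁ = 14.1

For a solenoid, L ∝ μᵣN²A/ℓ.
L₂/L₁ = (0.8)^-1 × (1.5)^2 × (5) = 14.1.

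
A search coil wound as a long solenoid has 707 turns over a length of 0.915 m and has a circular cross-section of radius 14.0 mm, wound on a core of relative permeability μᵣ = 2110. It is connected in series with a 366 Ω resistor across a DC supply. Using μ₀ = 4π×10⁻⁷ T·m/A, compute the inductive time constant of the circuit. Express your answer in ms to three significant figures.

τ ≈ 2.44 ms

A = πr² = π(1.400×10^-2 m)² = 6.158×10^-4 m².
L = μ₀μᵣN²A/ℓ = (4π×10⁻⁷)(2110)(707)²(6.158×10^-4)/(0.915) = 0.8919 H.
τ = L/R = (0.8919)/(366) = 2.437×10^-3 s.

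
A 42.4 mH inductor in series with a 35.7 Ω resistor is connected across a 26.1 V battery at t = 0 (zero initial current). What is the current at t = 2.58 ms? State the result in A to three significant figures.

τ = L/R = 4.240×10^-2/35.7 = 1.188×10^-3 s; final current I_∞ = ε/R = 26.1/35.7 = 0.7311 A.
I(t) = I_∞(1 − e^(−t/τ)) with t/τ = 2.172.
I = (0.7311)(1 − e^(−2.172)) = 0.6478 A.

I ≈ 0.648 A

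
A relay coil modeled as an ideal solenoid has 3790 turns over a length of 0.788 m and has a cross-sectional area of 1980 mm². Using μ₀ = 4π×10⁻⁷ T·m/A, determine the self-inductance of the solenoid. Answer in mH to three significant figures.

L ≈ 45.4 mH

A = 1980 mm² = 1.980×10^-3 m².
For a long solenoid, L = μ₀N²A/ℓ.
L = (4π×10⁻⁷)(3790)²(1.980×10^-3)/(0.788 m) = 4.536×10^-2 H.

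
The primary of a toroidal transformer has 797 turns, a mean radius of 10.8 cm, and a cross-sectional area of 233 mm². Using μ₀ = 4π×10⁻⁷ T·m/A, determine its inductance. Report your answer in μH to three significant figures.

For a thin toroid, L = μ₀N²A/(2πR).
L = (4π×10⁻⁷)(797)²(2.330×10^-4) / (2π×0.108 m) = 2.741×10^-4 H.

L ≈ 274 μH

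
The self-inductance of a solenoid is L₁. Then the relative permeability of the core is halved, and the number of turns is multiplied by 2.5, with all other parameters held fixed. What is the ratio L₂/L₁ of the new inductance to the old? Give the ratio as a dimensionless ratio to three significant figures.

For a solenoid, L ∝ μᵣN²A/ℓ.
L₂/L₁ = (0.5) × (2.5)^2 = 3.13.

L₂/L₁ = 3.13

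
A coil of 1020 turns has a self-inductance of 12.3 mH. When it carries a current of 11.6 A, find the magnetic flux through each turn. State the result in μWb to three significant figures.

Φ_B ≈ 140 μWb

From L = NΦ_B/I, the flux per turn is Φ_B = LI/N.
Φ_B = (1.230×10^-2 H)(11.6 A)/1020 = 1.399×10^-4 Wb.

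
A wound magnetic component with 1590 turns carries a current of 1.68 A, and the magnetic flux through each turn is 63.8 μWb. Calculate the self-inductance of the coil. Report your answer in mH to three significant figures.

Self-inductance is defined by L = NΦ_B/I (flux linkage over current).
L = (1590)(6.380×10^-5 Wb)/(1.68 A) = 6.038×10^-2 H.

L ≈ 60.4 mH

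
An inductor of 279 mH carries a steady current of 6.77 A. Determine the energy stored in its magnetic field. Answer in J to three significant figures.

Stored magnetic energy: U = ½LI².
U = ½(0.279 H)(6.77 A)² = 6.394 J.

U ≈ 6.39 J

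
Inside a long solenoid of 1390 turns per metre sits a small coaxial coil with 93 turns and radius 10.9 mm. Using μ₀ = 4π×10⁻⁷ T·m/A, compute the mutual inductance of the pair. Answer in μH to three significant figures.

The outer solenoid produces a uniform field B₁ = μ₀n₁I₁ across the inner coil,
so the flux linkage is N₂Φ = N₂B₁A₂ = μ₀n₁N₂A₂·I₁, giving M = μ₀n₁N₂A₂.
A₂ = πr² = π(1.090×10^-2 m)² = 3.733×10^-4 m².
M = (4π×10⁻⁷)(1390)(93)(3.733×10^-4) = 6.063×10^-5 H.

M ≈ 60.6 μH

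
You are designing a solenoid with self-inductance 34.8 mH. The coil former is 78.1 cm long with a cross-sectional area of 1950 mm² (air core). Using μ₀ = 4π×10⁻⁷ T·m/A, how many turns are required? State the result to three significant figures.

N ≈ 3330 turns

A = 1950 mm² = 1.950×10^-3 m².
From L = μ₀N²A/ℓ, N = √(Lℓ / (μ₀A)).
N = √[(3.480×10^-2)(0.781) / ((4π×10⁻⁷)×1.950×10^-3)] = √(1.109×10^7) ≈ 3330.4.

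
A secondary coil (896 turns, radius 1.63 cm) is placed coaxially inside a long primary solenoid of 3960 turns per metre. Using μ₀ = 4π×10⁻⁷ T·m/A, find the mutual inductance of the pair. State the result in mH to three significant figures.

The outer solenoid produces a uniform field B₁ = μ₀n₁I₁ across the inner coil,
so the flux linkage is N₂Φ = N₂B₁A₂ = μ₀n₁N₂A₂·I₁, giving M = μ₀n₁N₂A₂.
A₂ = πr² = π(1.630×10^-2 m)² = 8.347×10^-4 m².
M = (4π×10⁻⁷)(3960)(896)(8.347×10^-4) = 3.722×10^-3 H.

M ≈ 3.72 mH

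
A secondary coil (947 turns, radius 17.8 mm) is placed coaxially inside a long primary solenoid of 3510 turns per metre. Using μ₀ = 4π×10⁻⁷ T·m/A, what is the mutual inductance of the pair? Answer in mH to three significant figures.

M ≈ 4.16 mH

The outer solenoid produces a uniform field B₁ = μ₀n₁I₁ across the inner coil,
so the flux linkage is N₂Φ = N₂B₁A₂ = μ₀n₁N₂A₂·I₁, giving M = μ₀n₁N₂A₂.
A₂ = πr² = π(1.780×10^-2 m)² = 9.954×10^-4 m².
M = (4π×10⁻⁷)(3510)(947)(9.954×10^-4) = 4.158×10^-3 H.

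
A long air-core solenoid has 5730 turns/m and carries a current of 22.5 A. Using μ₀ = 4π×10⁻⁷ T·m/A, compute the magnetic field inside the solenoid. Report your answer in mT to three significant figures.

B ≈ 162 mT

Inside a long solenoid, B = μ₀nI.
B = (4π×10⁻⁷)(5.730×10^3 m⁻¹)(22.5 A) = 0.162 T.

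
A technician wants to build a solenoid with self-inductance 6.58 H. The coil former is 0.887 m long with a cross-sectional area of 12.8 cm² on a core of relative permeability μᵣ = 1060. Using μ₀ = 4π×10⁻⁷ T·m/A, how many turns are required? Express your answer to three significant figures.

N ≈ 1850 turns

A = 12.8 cm² = 1.280×10^-3 m².
From L = μ₀μᵣN²A/ℓ, N = √(Lℓ / (μ₀μᵣA)).
N = √[(6.58)(0.887) / ((4π×10⁻⁷)(1060)×1.280×10^-3)] = √(3.423×10^6) ≈ 1850.2.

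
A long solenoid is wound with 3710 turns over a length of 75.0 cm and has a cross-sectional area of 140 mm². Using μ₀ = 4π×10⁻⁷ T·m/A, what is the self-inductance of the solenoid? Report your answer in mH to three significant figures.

L ≈ 3.23 mH

A = 140 mm² = 1.400×10^-4 m².
For a long solenoid, L = μ₀N²A/ℓ.
L = (4π×10⁻⁷)(3710)²(1.400×10^-4)/(0.75 m) = 3.229×10^-3 H.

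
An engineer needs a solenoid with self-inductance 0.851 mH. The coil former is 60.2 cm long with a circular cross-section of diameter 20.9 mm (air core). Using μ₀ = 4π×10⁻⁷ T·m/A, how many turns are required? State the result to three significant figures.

A = π(d/2)² = π(1.045×10^-2 m)² = 3.431×10^-4 m².
From L = μ₀N²A/ℓ, N = √(Lℓ / (μ₀A)).
N = √[(8.510×10^-4)(0.602) / ((4π×10⁻⁷)×3.431×10^-4)] = √(1.188×10^6) ≈ 1090.1.

N ≈ 1090 turns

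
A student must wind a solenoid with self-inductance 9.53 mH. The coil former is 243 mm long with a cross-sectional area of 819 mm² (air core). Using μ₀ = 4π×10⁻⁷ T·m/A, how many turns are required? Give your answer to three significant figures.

N ≈ 1500 turns

A = 819 mm² = 8.190×10^-4 m².
From L = μ₀N²A/ℓ, N = √(Lℓ / (μ₀A)).
N = √[(9.530×10^-3)(0.243) / ((4π×10⁻⁷)×8.190×10^-4)] = √(2.250×10^6) ≈ 1500.0.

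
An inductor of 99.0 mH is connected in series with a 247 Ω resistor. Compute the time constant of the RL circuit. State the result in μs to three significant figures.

τ ≈ 401 μs

τ = L/R = (9.900×10^-2 H)/(247 Ω) = 4.008×10^-4 s.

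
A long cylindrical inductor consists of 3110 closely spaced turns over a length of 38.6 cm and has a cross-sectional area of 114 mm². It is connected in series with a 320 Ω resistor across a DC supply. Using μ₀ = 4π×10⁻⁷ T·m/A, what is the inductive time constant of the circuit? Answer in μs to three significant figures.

A = 114 mm² = 1.140×10^-4 m².
L = μ₀N²A/ℓ = (4π×10⁻⁷)(3110)²(1.140×10^-4)/(0.386) = 3.590×10^-3 H.
τ = L/R = (3.590×10^-3)/(320) = 1.122×10^-5 s.

τ ≈ 11.2 μs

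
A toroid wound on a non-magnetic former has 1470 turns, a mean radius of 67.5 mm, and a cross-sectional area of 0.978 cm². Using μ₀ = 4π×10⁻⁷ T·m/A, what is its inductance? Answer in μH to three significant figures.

For a thin toroid, L = μ₀N²A/(2πR).
L = (4π×10⁻⁷)(1470)²(9.780×10^-5) / (2π×6.750×10^-2 m) = 6.262×10^-4 H.

L ≈ 626 μH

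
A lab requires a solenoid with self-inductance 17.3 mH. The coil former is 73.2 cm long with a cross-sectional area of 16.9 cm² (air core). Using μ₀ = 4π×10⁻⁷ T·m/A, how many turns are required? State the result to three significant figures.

A = 16.9 cm² = 1.690×10^-3 m².
From L = μ₀N²A/ℓ, N = √(Lℓ / (μ₀A)).
N = √[(1.730×10^-2)(0.732) / ((4π×10⁻⁷)×1.690×10^-3)] = √(5.963×10^6) ≈ 2441.9.

N ≈ 2440 turns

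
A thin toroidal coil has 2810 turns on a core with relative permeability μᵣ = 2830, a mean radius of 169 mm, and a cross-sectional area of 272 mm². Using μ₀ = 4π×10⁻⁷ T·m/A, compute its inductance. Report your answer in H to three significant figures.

L ≈ 7.19 H

For a thin toroid, L = μ₀μᵣN²A/(2πR).
L = (4π×10⁻⁷)(2830)(2810)²(2.720×10^-4) / (2π×0.169 m) = 7.193 H.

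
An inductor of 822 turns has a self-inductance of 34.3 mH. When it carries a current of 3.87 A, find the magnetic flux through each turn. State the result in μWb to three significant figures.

From L = NΦ_B/I, the flux per turn is Φ_B = LI/N.
Φ_B = (3.430×10^-2 H)(3.87 A)/822 = 1.6149×10^-4 Wb.

Φ_B ≈ 161 μWb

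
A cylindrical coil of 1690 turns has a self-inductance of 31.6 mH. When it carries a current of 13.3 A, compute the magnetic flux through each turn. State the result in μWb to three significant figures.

Φ_B ≈ 249 μWb

From L = NΦ_B/I, the flux per turn is Φ_B = LI/N.
Φ_B = (3.160×10^-2 H)(13.3 A)/1690 = 2.487×10^-4 Wb.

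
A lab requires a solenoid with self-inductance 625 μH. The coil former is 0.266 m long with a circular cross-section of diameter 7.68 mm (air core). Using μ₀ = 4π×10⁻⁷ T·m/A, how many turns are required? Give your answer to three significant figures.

N ≈ 1690 turns

A = π(d/2)² = π(3.840×10^-3 m)² = 4.632×10^-5 m².
From L = μ₀N²A/ℓ, N = √(Lℓ / (μ₀A)).
N = √[(6.250×10^-4)(0.266) / ((4π×10⁻⁷)×4.632×10^-5)] = √(2.856×10^6) ≈ 1689.9.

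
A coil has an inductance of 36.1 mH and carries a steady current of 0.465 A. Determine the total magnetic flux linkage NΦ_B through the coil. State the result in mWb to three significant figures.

NΦ_B ≈ 16.8 mWb

From L = NΦ_B/I, the flux linkage is NΦ_B = LI.
NΦ_B = (3.610×10^-2 H)(0.465 A) = 1.679×10^-2 Wb.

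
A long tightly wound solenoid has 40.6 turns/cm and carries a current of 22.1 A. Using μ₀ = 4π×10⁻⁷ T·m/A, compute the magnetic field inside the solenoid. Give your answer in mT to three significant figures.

B ≈ 113 mT

Inside a long solenoid, B = μ₀nI.
B = (4π×10⁻⁷)(4.060×10^3 m⁻¹)(22.1 A) = 0.1128 T.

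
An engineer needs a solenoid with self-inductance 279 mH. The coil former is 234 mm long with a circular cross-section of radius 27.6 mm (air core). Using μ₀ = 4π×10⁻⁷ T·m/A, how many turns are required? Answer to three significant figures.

N ≈ 4660 turns

A = πr² = π(2.760×10^-2 m)² = 2.393×10^-3 m².
From L = μ₀N²A/ℓ, N = √(Lℓ / (μ₀A)).
N = √[(0.279)(0.234) / ((4π×10⁻⁷)×2.393×10^-3)] = √(2.171×10^7) ≈ 4659.3.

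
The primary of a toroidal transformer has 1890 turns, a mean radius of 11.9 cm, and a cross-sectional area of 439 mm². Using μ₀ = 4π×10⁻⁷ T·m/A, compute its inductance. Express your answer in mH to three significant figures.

For a thin toroid, L = μ₀N²A/(2πR).
L = (4π×10⁻⁷)(1890)²(4.390×10^-4) / (2π×0.119 m) = 2.636×10^-3 H.

L ≈ 2.64 mH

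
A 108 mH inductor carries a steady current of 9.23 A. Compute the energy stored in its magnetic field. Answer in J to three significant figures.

Stored magnetic energy: U = ½LI².
U = ½(0.108 H)(9.23 A)² = 4.6 J.

U ≈ 4.60 J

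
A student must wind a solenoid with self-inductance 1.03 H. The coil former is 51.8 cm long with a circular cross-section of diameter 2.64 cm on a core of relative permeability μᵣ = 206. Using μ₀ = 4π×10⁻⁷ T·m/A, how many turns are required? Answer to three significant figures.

A = π(d/2)² = π(1.320×10^-2 m)² = 5.474×10^-4 m².
From L = μ₀μᵣN²A/ℓ, N = √(Lℓ / (μ₀μᵣA)).
N = √[(1.03)(0.518) / ((4π×10⁻⁷)(206)×5.474×10^-4)] = √(3.765×10^6) ≈ 1940.4.

N ≈ 1940 turns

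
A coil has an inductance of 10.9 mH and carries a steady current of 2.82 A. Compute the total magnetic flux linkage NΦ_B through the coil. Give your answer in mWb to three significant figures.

NΦ_B ≈ 30.7 mWb

From L = NΦ_B/I, the flux linkage is NΦ_B = LI.
NΦ_B = (1.090×10^-2 H)(2.82 A) = 3.074×10^-2 Wb.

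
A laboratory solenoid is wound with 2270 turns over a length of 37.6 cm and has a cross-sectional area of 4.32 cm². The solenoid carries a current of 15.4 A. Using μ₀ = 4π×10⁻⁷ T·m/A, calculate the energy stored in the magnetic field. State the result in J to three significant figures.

A = 4.32 cm² = 4.320×10^-4 m².
L = μ₀N²A/ℓ = (4π×10⁻⁷)(2270)²(4.320×10^-4)/(0.376) = 7.440×10^-3 H.
U = ½LI² = ½(7.440×10^-3)(15.4)² = 0.8822 J.

U ≈ 0.882 J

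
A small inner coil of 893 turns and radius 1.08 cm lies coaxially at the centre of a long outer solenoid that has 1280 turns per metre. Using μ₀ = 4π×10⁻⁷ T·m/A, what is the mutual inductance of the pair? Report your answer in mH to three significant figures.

The outer solenoid produces a uniform field B₁ = μ₀n₁I₁ across the inner coil,
so the flux linkage is N₂Φ = N₂B₁A₂ = μ₀n₁N₂A₂·I₁, giving M = μ₀n₁N₂A₂.
A₂ = πr² = π(1.080×10^-2 m)² = 3.664×10^-4 m².
M = (4π×10⁻⁷)(1280)(893)(3.664×10^-4) = 5.263×10^-4 H.

M ≈ 0.526 mH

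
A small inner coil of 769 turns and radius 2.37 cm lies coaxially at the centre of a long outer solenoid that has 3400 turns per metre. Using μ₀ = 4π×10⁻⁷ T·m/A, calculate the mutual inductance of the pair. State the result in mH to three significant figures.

The outer solenoid produces a uniform field B₁ = μ₀n₁I₁ across the inner coil,
so the flux linkage is N₂Φ = N₂B₁A₂ = μ₀n₁N₂A₂·I₁, giving M = μ₀n₁N₂A₂.
A₂ = πr² = π(2.370×10^-2 m)² = 1.7646×10^-3 m².
M = (4π×10⁻⁷)(3400)(769)(1.7646×10^-3) = 5.798×10^-3 H.

M ≈ 5.80 mH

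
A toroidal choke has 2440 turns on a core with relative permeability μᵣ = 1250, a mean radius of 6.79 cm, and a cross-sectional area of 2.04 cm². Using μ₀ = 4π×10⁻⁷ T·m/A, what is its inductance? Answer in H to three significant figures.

L ≈ 4.47 H

For a thin toroid, L = μ₀μᵣN²A/(2πR).
L = (4π×10⁻⁷)(1250)(2440)²(2.040×10^-4) / (2π×6.790×10^-2 m) = 4.472 H.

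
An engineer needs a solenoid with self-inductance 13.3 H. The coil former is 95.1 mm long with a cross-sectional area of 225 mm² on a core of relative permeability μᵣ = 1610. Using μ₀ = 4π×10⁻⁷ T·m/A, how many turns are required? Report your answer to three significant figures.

N ≈ 1670 turns

A = 225 mm² = 2.250×10^-4 m².
From L = μ₀μᵣN²A/ℓ, N = √(Lℓ / (μ₀μᵣA)).
N = √[(13.3)(9.510×10^-2) / ((4π×10⁻⁷)(1610)×2.250×10^-4)] = √(2.779×10^6) ≈ 1666.9.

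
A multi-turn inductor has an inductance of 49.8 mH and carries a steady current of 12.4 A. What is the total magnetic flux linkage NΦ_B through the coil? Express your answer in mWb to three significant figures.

From L = NΦ_B/I, the flux linkage is NΦ_B = LI.
NΦ_B = (4.980×10^-2 H)(12.4 A) = 0.6175 Wb.

NΦ_B ≈ 618 mWb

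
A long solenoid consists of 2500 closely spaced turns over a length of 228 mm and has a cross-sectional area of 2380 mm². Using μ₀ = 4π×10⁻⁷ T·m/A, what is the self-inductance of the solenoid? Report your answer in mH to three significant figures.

A = 2380 mm² = 2.380×10^-3 m².
For a long solenoid, L = μ₀N²A/ℓ.
L = (4π×10⁻⁷)(2500)²(2.380×10^-3)/(0.228 m) = 8.198×10^-2 H.

L ≈ 82.0 mH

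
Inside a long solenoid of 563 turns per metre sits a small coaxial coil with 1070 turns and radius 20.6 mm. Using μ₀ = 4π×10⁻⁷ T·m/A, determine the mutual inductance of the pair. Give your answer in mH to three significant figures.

The outer solenoid produces a uniform field B₁ = μ₀n₁I₁ across the inner coil,
so the flux linkage is N₂Φ = N₂B₁A₂ = μ₀n₁N₂A₂·I₁, giving M = μ₀n₁N₂A₂.
A₂ = πr² = π(2.060×10^-2 m)² = 1.333×10^-3 m².
M = (4π×10⁻⁷)(563)(1070)(1.333×10^-3) = 1.009×10^-3 H.

M ≈ 1.01 mH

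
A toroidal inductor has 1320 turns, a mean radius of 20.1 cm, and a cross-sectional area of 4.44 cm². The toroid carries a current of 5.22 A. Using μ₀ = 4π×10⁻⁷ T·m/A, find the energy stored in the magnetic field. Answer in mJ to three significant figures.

U ≈ 10.5 mJ

L = μ₀N²A/(2πR) = (4π×10⁻⁷)(1320)²(4.440×10^-4)/(2π×0.201) = 7.698×10^-4 H.
U = ½LI² = ½(7.698×10^-4)(5.22)² = 1.049×10^-2 J.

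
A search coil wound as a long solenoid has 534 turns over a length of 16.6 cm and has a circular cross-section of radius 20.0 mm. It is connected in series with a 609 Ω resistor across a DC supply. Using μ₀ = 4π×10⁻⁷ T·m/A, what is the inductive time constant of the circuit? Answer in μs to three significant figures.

A = πr² = π(2.000×10^-2 m)² = 1.257×10^-3 m².
L = μ₀N²A/ℓ = (4π×10⁻⁷)(534)²(1.257×10^-3)/(0.166) = 2.713×10^-3 H.
τ = L/R = (2.713×10^-3)/(609) = 4.454×10^-6 s.

τ ≈ 4.45 μs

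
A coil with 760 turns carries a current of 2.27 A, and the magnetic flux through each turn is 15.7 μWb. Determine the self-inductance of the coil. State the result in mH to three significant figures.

L ≈ 5.26 mH

Self-inductance is defined by L = NΦ_B/I (flux linkage over current).
L = (760)(1.570×10^-5 Wb)/(2.27 A) = 5.256×10^-3 H.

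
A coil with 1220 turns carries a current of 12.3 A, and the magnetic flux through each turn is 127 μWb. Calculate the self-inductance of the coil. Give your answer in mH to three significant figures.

L ≈ 12.6 mH

Self-inductance is defined by L = NΦ_B/I (flux linkage over current).
L = (1220)(1.270×10^-4 Wb)/(12.3 A) = 1.260×10^-2 H.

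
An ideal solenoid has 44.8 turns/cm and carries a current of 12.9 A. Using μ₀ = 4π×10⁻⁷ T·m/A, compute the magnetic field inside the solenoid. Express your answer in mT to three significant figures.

B ≈ 72.6 mT

Inside a long solenoid, B = μ₀nI.
B = (4π×10⁻⁷)(4.480×10^3 m⁻¹)(12.9 A) = 7.262×10^-2 T.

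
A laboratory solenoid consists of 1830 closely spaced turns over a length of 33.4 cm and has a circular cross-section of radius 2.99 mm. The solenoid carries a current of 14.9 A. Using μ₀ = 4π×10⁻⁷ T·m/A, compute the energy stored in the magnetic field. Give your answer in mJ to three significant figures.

A = πr² = π(2.990×10^-3 m)² = 2.809×10^-5 m².
L = μ₀N²A/ℓ = (4π×10⁻⁷)(1830)²(2.809×10^-5)/(0.334) = 3.539×10^-4 H.
U = ½LI² = ½(3.539×10^-4)(14.9)² = 3.928×10^-2 J.

U ≈ 39.3 mJ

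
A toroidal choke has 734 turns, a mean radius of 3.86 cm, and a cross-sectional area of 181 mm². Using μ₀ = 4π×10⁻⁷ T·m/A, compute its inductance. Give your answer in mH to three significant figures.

For a thin toroid, L = μ₀N²A/(2πR).
L = (4π×10⁻⁷)(734)²(1.810×10^-4) / (2π×3.860×10^-2 m) = 5.053×10^-4 H.

L ≈ 0.505 mH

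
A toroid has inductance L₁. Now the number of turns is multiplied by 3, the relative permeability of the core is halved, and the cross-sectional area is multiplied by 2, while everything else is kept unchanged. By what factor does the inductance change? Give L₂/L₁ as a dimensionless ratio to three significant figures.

L₂/L₁ = 9.00

For a toroid, L ∝ μᵣN²A/R.
L₂/L₁ = (3)^2 × (0.5) × (2) = 9.00.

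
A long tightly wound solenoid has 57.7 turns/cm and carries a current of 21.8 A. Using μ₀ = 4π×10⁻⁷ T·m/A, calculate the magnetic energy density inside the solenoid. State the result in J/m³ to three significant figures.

u ≈ 9940 J/m³

B = μ₀nI = (4π×10⁻⁷)(5.770×10^3)(21.8) = 0.1581 T.
u = B²/(2μ₀) = (0.1581)²/(2×4π×10⁻⁷) = 9.941×10^3 J/m³.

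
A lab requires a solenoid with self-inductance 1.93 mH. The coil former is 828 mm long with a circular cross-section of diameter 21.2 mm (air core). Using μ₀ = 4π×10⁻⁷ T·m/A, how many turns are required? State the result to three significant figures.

N ≈ 1900 turns

A = π(d/2)² = π(1.060×10^-2 m)² = 3.530×10^-4 m².
From L = μ₀N²A/ℓ, N = √(Lℓ / (μ₀A)).
N = √[(1.930×10^-3)(0.828) / ((4π×10⁻⁷)×3.530×10^-4)] = √(3.603×10^6) ≈ 1898.1.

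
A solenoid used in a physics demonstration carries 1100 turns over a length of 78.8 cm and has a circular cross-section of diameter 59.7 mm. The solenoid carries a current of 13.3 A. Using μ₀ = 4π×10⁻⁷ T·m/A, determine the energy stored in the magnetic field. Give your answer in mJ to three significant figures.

U ≈ 478 mJ

A = π(d/2)² = π(2.985×10^-2 m)² = 2.799×10^-3 m².
L = μ₀N²A/ℓ = (4π×10⁻⁷)(1100)²(2.799×10^-3)/(0.788) = 5.401×10^-3 H.
U = ½LI² = ½(5.401×10^-3)(13.3)² = 0.4777 J.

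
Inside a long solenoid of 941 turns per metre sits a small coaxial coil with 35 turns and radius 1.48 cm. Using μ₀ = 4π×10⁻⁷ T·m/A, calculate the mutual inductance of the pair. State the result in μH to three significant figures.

M ≈ 28.5 μH

The outer solenoid produces a uniform field B₁ = μ₀n₁I₁ across the inner coil,
so the flux linkage is N₂Φ = N₂B₁A₂ = μ₀n₁N₂A₂·I₁, giving M = μ₀n₁N₂A₂.
A₂ = πr² = π(1.480×10^-2 m)² = 6.881×10^-4 m².
M = (4π×10⁻⁷)(941)(35)(6.881×10^-4) = 2.848×10^-5 H.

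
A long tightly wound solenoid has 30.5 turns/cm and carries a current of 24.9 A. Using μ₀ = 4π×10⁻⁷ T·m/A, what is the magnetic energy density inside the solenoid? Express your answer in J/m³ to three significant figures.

B = μ₀nI = (4π×10⁻⁷)(3.050×10^3)(24.9) = 9.544×10^-2 T.
u = B²/(2μ₀) = (9.544×10^-2)²/(2×4π×10⁻⁷) = 3.624×10^3 J/m³.

u ≈ 3620 J/m³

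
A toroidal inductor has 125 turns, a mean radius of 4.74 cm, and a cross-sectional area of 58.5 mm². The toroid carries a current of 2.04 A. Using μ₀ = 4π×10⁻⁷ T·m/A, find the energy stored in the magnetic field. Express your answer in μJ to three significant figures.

L = μ₀N²A/(2πR) = (4π×10⁻⁷)(125)²(5.850×10^-5)/(2π×4.740×10^-2) = 3.857×10^-6 H.
U = ½LI² = ½(3.857×10^-6)(2.04)² = 8.025×10^-6 J.

U ≈ 8.03 μJ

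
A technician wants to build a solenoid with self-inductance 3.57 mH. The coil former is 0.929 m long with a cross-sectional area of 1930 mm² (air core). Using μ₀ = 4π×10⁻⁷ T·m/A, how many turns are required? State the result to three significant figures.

N ≈ 1170 turns

A = 1930 mm² = 1.930×10^-3 m².
From L = μ₀N²A/ℓ, N = √(Lℓ / (μ₀A)).
N = √[(3.570×10^-3)(0.929) / ((4π×10⁻⁷)×1.930×10^-3)] = √(1.367×10^6) ≈ 1169.4.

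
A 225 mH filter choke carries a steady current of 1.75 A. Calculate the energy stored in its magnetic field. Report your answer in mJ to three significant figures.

Stored magnetic energy: U = ½LI².
U = ½(0.225 H)(1.75 A)² = 0.3445 J.

U ≈ 345 mJ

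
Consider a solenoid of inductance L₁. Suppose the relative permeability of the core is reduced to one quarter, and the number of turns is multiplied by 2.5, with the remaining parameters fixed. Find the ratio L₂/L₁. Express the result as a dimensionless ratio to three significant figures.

L₂/L₁ = 1.56

For a solenoid, L ∝ μᵣN²A/ℓ.
L₂/L₁ = (0.25) × (2.5)^2 = 1.56.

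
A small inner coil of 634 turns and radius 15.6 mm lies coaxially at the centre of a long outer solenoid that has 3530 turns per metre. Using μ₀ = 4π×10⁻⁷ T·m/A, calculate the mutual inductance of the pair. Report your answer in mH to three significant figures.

M ≈ 2.15 mH

The outer solenoid produces a uniform field B₁ = μ₀n₁I₁ across the inner coil,
so the flux linkage is N₂Φ = N₂B₁A₂ = μ₀n₁N₂A₂·I₁, giving M = μ₀n₁N₂A₂.
A₂ = πr² = π(1.560×10^-2 m)² = 7.645×10^-4 m².
M = (4π×10⁻⁷)(3530)(634)(7.645×10^-4) = 2.150×10^-3 H.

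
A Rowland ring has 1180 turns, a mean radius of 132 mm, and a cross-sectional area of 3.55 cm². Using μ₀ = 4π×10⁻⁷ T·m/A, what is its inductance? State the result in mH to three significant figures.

For a thin toroid, L = μ₀N²A/(2πR).
L = (4π×10⁻⁷)(1180)²(3.550×10^-4) / (2π×0.132 m) = 7.489×10^-4 H.

L ≈ 0.749 mH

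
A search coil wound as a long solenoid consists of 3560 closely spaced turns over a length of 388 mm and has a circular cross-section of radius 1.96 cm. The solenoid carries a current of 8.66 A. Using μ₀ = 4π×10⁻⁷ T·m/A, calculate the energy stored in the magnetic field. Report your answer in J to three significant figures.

U ≈ 1.86 J

A = πr² = π(1.960×10^-2 m)² = 1.207×10^-3 m².
L = μ₀N²A/ℓ = (4π×10⁻⁷)(3560)²(1.207×10^-3)/(0.388) = 4.954×10^-2 H.
U = ½LI² = ½(4.954×10^-2)(8.66)² = 1.858 J.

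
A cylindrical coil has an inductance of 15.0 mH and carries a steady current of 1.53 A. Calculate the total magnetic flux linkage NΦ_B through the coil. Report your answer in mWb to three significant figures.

NΦ_B ≈ 23.0 mWb

From L = NΦ_B/I, the flux linkage is NΦ_B = LI.
NΦ_B = (1.500×10^-2 H)(1.53 A) = 2.295×10^-2 Wb.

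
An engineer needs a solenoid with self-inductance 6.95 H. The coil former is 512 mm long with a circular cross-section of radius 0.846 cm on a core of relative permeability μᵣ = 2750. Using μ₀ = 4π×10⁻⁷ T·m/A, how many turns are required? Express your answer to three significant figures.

N ≈ 2140 turns

A = πr² = π(8.460×10^-3 m)² = 2.248×10^-4 m².
From L = μ₀μᵣN²A/ℓ, N = √(Lℓ / (μ₀μᵣA)).
N = √[(6.95)(0.512) / ((4π×10⁻⁷)(2750)×2.248×10^-4)] = √(4.580×10^6) ≈ 2140.0.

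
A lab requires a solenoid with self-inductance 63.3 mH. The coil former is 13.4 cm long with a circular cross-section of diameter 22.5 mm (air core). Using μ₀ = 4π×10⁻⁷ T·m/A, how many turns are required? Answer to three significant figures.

A = π(d/2)² = π(1.125×10^-2 m)² = 3.976×10^-4 m².
From L = μ₀N²A/ℓ, N = √(Lℓ / (μ₀A)).
N = √[(6.330×10^-2)(0.134) / ((4π×10⁻⁷)×3.976×10^-4)] = √(1.698×10^7) ≈ 4120.2.

N ≈ 4120 turns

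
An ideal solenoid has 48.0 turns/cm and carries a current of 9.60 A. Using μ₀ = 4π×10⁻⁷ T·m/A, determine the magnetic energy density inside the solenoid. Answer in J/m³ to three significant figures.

u ≈ 1330 J/m³

B = μ₀nI = (4π×10⁻⁷)(4.800×10^3)(9.60) = 5.791×10^-2 T.
u = B²/(2μ₀) = (5.791×10^-2)²/(2×4π×10⁻⁷) = 1.334×10^3 J/m³.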